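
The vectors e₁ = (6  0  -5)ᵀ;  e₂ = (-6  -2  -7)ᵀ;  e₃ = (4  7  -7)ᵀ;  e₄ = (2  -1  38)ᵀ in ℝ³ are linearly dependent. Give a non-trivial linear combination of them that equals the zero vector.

2e₁ + 3e₂ + e₃ + e₄ = 0

Solve the homogeneous system with e₁, e₂, e₃, e₄ as columns by row-reducing the coefficient matrix.
One solution (up to scaling) is (2, 3, 1, 1).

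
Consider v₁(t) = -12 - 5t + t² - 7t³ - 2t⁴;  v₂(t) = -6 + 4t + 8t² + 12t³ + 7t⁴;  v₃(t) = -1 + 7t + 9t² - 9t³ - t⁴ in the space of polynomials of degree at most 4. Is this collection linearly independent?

Take coordinates with respect to the standard basis {1, t, …, t⁴}.
Place the vectors as rows of a 3×5 matrix and reduce to echelon form.
The reduction yields 3 nonzero rows, so the rank is 3.
Since rank = 3 (the number of vectors), the set is linearly independent.

linearly independent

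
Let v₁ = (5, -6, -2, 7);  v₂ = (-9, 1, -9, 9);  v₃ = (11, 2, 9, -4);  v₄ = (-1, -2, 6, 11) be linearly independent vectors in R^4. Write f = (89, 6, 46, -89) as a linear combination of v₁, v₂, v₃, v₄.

f = v₁ - 4v₂ + 4v₃ - 4v₄

Solve the system with v₁, v₂, v₃, v₄ as columns and f as the right-hand side.
Back-substitution yields (c₁, …, c₄) = (1, -4, 4, -4).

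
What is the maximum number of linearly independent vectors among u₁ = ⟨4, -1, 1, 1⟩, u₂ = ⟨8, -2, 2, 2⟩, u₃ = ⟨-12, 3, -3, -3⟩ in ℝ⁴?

Apply Gaussian elimination to the matrix whose rows are u₁, u₂, u₃.
Reduction leaves 1 leading entry, giving rank 1.

1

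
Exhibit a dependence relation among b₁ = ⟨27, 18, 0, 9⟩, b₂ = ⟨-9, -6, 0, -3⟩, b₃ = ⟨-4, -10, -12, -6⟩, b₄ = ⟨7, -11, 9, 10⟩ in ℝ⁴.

b₁ + 3b₂ = 0

Row-reduce the matrix with b₁, b₂, b₃, b₄ as columns; the null space gives the coefficients.
The free variable yields coefficients (1, 3, 0, 0) (any nonzero multiple also works).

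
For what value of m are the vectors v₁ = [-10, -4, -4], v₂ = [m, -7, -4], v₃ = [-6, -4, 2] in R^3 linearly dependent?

m = -31/2

The set is linearly dependent precisely when det[v₁; v₂; v₃] = 0.
Expanding, det = 24*m + 372.
Solving 24*m + 372 = 0 yields m = -31/2.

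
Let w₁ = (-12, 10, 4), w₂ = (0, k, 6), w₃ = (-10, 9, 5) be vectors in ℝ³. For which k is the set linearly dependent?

The vectors are dependent exactly when the determinant of the matrix with rows w₁, w₂, w₃ vanishes.
Expanding, det = 48 - 20*k.
Solving 48 - 20*k = 0 yields k = 12/5.

k = 12/5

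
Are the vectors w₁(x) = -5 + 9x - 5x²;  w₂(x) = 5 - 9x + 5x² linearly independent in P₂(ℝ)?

Write each element as a coordinate vector in ℝ³ using {1, x, x²}.
Row-reduce the matrix whose columns are w₁, w₂.
The reduction yields 1 nonzero row, so the rank is 1.
Since rank 1 < 2, the set is linearly dependent.

linearly dependent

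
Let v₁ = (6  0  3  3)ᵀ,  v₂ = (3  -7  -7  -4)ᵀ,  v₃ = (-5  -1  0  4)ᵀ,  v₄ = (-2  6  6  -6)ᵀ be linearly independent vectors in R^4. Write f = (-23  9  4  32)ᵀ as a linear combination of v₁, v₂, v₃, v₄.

f = -2v₁ - 4v₂ + v₃ - 3v₄

Set up the augmented matrix [v₁ | v₂ | v₃ | v₄ | f] and row-reduce.
Row-reducing the augmented matrix gives the unique coefficients (a₁, …, a₄) = (-2, -4, 1, -3).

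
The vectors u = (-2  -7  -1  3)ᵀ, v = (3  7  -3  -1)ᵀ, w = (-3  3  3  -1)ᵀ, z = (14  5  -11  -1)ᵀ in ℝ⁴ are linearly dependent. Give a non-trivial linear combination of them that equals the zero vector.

u - v + 3w + z = 0

Solve the homogeneous system with u, v, w, z as columns by row-reducing the coefficient matrix.
The free variable yields coefficients (1, -1, 3, 1) (any nonzero multiple also works).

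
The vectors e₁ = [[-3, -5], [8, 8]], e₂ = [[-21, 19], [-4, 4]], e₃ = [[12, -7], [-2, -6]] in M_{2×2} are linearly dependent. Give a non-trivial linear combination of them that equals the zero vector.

Pass to coordinate vectors relative to the basis {E₁₁, E₁₂, E₂₁, E₂₂}.
Solve the homogeneous system with e₁, e₂, e₃ as columns by row-reducing the coefficient matrix.
A generator of the null space is (1, 1, 2).

e₁ + e₂ + 2e₃ = 0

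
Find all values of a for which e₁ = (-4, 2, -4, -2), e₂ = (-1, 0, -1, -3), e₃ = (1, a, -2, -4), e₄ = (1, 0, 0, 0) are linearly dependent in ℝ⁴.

Dependence holds iff the 4×4 matrix [e₁ e₂ e₃ e₄] is singular.
Cofactor expansion gives det = 4 - 10*a.
Setting this to zero gives a = 2/5.

a = 2/5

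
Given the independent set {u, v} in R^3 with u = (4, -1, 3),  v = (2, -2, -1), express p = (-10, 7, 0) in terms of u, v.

p = -u - 3v

Since u, v are independent, the coefficients expressing p are uniquely determined by a linear system.
Back-substitution yields (c₁, c₂) = (-1, -3).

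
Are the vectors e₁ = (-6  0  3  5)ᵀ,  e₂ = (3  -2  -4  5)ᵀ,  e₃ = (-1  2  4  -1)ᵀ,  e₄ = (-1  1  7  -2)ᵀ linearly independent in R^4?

linearly independent

Place the vectors as rows of a 4×4 matrix and reduce to echelon form.
The reduction yields 4 nonzero rows, so the rank is 4.
Since rank = 4 (the number of vectors), the set is linearly independent.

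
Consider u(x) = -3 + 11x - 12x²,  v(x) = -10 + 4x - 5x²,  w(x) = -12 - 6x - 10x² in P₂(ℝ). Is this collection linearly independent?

linearly independent

Take coordinates with respect to the standard basis {1, x, x²}.
The matrix [u|v|w] has determinant -1526.
A nonzero determinant means the columns are linearly independent.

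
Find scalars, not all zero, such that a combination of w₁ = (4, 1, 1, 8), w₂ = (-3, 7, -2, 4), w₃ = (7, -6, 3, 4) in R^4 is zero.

Solve the homogeneous system with w₁, w₂, w₃ as columns by row-reducing the coefficient matrix.
One solution (up to scaling) is (1, -1, -1).

w₁ - w₂ - w₃ = 0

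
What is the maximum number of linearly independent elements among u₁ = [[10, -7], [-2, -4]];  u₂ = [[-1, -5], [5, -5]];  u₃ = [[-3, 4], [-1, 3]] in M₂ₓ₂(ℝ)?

2

Use coordinates relative to {E₁₁, E₁₂, E₂₁, E₂₂}.
Form the matrix with u₁, u₂, u₃ as columns and reduce.
There are 2 pivot columns, so rank = 2.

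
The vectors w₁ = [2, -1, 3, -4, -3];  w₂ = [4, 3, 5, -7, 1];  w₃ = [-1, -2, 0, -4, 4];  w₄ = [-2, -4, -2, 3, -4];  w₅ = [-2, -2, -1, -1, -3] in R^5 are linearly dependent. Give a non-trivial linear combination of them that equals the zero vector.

Solve the homogeneous system with w₁, w₂, w₃, w₄, w₅ as columns by row-reducing the coefficient matrix.
One solution (up to scaling) is (1, -1, 0, -1, 0).

w₁ - w₂ - w₄ = 0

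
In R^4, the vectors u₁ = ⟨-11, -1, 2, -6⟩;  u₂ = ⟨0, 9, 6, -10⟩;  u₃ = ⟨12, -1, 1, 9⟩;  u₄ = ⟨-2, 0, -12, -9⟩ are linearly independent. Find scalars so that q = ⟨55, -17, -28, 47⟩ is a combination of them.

q = -3u₁ - 2u₂ + 2u₃ + u₄

Since u₁, u₂, u₃, u₄ are independent, the coefficients expressing q are uniquely determined by a linear system.
Back-substitution yields (α₁, …, α₄) = (-3, -2, 2, 1).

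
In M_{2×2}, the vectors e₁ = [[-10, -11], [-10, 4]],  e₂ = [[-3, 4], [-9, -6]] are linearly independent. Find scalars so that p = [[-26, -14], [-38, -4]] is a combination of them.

Work in coordinates with respect to the standard basis {E₁₁, E₁₂, E₂₁, E₂₂}.
Solve the system with e₁, e₂ as columns and p as the right-hand side.
Back-substitution yields (c₁, c₂) = (2, 2).

p = 2e₁ + 2e₂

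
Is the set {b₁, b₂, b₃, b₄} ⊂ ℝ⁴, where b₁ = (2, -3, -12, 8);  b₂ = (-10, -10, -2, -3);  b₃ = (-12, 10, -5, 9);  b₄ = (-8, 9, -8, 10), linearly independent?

Place the vectors as rows of a 4×4 matrix and reduce to echelon form.
The reduction yields 4 nonzero rows, so the rank is 4.
Since rank = 4 (the number of vectors), the set is linearly independent.

linearly independent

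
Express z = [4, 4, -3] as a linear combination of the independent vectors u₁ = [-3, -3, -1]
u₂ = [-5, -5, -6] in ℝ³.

Since u₁, u₂ are independent, the coefficients expressing z are uniquely determined by a linear system.
Row-reducing the augmented matrix gives the unique coefficients (c₁, c₂) = (-3, 1).

z = -3u₁ + u₂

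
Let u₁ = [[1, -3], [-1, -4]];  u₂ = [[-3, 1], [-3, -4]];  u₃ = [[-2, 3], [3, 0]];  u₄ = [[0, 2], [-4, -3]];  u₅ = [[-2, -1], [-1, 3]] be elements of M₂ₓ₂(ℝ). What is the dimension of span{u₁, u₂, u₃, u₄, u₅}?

4

Use coordinates relative to {E₁₁, E₁₂, E₂₁, E₂₂}.
Form the matrix with u₁, u₂, u₃, u₄, u₅ as columns and reduce.
There are 4 pivot columns, so rank = 4.
(With 5 elements in a 4-dimensional space the rank is at most 4.)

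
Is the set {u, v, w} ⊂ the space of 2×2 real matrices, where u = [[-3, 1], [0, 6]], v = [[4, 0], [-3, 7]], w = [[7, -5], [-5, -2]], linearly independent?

Take coordinates with respect to the standard basis {E₁₁, E₁₂, E₂₁, E₂₂}.
Row-reduce the matrix whose columns are u, v, w.
The reduction yields 3 nonzero rows, so the rank is 3.
Since rank = 3 (the number of vectors), the set is linearly independent.

linearly independent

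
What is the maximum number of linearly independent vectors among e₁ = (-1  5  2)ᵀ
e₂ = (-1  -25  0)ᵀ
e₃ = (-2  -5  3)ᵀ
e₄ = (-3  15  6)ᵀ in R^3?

Apply Gaussian elimination to the matrix whose rows are e₁, e₂, e₃, e₄.
Exactly 2 pivots survive; hence the rank is 2.
(With 4 elements in a 3-dimensional space the rank is at most 3.)

2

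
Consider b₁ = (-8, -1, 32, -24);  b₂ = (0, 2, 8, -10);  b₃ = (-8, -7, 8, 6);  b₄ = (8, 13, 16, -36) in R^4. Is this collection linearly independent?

linearly dependent

Place the vectors as rows of a 4×4 matrix and reduce to echelon form.
The reduction yields 2 nonzero rows, so the rank is 2.
Since rank 2 < 4, the set is linearly dependent.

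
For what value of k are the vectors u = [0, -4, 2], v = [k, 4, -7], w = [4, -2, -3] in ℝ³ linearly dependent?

Place the vectors as rows of a 3×3 matrix; dependence ⇔ determinant zero.
Cofactor expansion gives det = 80 - 16*k.
Solving 80 - 16*k = 0 yields k = 5.

k = 5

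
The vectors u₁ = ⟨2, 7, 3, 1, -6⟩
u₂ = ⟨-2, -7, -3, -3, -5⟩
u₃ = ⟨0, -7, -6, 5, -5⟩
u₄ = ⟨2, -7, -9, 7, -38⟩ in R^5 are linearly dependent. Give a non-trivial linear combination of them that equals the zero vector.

Set up α₁u₁ + … + α₄u₄ = 0 and solve the homogeneous system.
The free variable yields coefficients (3, 2, 2, -1) (any nonzero multiple also works).

3u₁ + 2u₂ + 2u₃ - u₄ = 0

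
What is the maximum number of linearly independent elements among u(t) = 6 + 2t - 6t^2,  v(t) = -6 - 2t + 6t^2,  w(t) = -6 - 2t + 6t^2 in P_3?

1

Represent each element by its coordinate vector in ℝ⁴.
Put the 4×3 matrix [u|v|w] into echelon form.
There is 1 pivot column, so rank = 1.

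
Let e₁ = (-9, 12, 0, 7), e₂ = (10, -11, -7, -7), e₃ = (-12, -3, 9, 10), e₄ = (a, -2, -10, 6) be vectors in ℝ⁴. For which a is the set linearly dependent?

The vectors are dependent exactly when the determinant of the matrix with rows e₁, e₂, e₃, e₄ vanishes.
Expanding, det = 924*a + 4368.
This vanishes exactly when a = -52/11.

a = -52/11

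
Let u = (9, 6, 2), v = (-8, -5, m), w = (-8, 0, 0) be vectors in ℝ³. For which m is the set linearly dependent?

Dependence holds iff the 3×3 matrix [u v w] is singular.
Cofactor expansion gives det = -48*m - 80.
Solving -48*m - 80 = 0 yields m = -5/3.

m = -5/3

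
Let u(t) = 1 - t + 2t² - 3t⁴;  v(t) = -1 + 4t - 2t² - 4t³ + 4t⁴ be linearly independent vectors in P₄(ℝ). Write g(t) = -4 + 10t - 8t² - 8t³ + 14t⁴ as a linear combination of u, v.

g = -2u + 2v

Work in coordinates with respect to the standard basis {1, t, …, t⁴}.
Solve the system with u, v as columns and g as the right-hand side.
Back-substitution yields (c₁, c₂) = (-2, 2).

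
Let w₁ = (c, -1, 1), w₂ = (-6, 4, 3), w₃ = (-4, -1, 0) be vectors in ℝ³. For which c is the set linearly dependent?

c = -34/3

The set is linearly dependent precisely when det[w₁; w₂; w₃] = 0.
Expanding, det = 3*c + 34.
Solving 3*c + 34 = 0 yields c = -34/3.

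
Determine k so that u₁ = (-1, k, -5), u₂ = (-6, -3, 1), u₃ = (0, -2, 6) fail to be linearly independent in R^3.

k = 11/9

Dependence holds iff the 3×3 matrix [u₁ u₂ u₃] is singular.
The determinant works out to 36*k - 44.
Setting this to zero gives k = 11/9.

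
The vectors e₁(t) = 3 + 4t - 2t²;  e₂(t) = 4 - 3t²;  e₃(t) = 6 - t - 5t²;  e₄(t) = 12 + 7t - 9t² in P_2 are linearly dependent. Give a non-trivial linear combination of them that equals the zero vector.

Write each element as a vector in ℝ³ using {1, t, t²}.
Write the vectors as columns of a matrix and find a nonzero vector in its null space.
One solution (up to scaling) is (2, 0, 1, -1).

2e₁ + e₃ - e₄ = 0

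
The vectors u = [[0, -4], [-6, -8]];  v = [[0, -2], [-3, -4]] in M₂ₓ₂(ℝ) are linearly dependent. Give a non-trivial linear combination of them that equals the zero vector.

Take coordinates with respect to {E₁₁, E₁₂, E₂₁, E₂₂}.
Set up α₁u + α₂v = 0 and solve the homogeneous system.
One solution (up to scaling) is (1, -2).

u - 2v = 0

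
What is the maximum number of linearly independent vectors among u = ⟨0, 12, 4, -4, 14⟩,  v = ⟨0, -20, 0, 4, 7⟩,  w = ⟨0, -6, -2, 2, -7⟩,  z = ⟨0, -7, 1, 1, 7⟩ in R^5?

2

Form the matrix with u, v, w, z as columns and reduce.
The echelon form has 2 nonzero rows, so the rank is 2.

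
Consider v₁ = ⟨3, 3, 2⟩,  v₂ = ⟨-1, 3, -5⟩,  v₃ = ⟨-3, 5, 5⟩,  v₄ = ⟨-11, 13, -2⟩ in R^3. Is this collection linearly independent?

There are 4 vectors in a 3-dimensional space, so they cannot be linearly independent.

linearly dependent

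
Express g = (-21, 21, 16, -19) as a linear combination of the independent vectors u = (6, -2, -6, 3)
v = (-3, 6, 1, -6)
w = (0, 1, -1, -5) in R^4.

Solve the system with u, v, w as columns and g as the right-hand side.
Row-reducing the augmented matrix gives the unique coefficients (α₁, α₂, α₃) = (-2, 3, -1).

g = -2u + 3v - w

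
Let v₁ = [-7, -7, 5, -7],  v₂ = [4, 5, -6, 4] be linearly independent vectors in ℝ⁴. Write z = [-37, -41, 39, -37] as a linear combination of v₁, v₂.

Solve the system with v₁, v₂ as columns and z as the right-hand side.
Row-reducing the augmented matrix gives the unique coefficients (α₁, α₂) = (3, -4).

z = 3v₁ - 4v₂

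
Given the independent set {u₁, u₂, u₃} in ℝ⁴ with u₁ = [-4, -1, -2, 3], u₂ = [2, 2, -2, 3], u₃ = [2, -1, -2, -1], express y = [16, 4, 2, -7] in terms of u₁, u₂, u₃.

y = -3u₁ + u₂ + u₃

Write y = c₁u₁ + … + c₃u₃ and equate components.
Back-substitution yields (c₁, c₂, c₃) = (-3, 1, 1).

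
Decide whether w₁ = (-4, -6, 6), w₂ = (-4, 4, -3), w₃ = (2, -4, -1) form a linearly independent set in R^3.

The matrix [w₁|w₂|w₃] has determinant 172.
A nonzero determinant means the columns are linearly independent.

linearly independent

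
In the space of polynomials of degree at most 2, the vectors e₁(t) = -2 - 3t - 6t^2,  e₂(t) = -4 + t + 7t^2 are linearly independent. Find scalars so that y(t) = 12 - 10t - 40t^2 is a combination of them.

Identify each element with its coordinate vector in ℝ³ via {1, t, t^2}.
Write y = a₁e₁ + a₂e₂ and equate components.
Back-substitution yields (a₁, a₂) = (2, -4).

y = 2e₁ - 4e₂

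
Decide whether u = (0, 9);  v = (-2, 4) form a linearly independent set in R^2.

linearly independent

Row-reduce the matrix whose columns are u, v.
The reduction yields 2 nonzero rows, so the rank is 2.
Since rank = 2 (the number of vectors), the set is linearly independent.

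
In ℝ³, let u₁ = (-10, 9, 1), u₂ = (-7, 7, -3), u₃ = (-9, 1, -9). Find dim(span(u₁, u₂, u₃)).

Apply Gaussian elimination to the matrix whose rows are u₁, u₂, u₃.
Exactly 3 pivots survive; hence the rank is 3.

dim = 3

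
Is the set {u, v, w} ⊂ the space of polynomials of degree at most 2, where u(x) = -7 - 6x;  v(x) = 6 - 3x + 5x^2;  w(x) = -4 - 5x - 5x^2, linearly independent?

linearly independent

Take coordinates with respect to the standard basis {1, x, x^2}.
The matrix [u|v|w] has determinant -340.
A nonzero determinant means the columns are linearly independent.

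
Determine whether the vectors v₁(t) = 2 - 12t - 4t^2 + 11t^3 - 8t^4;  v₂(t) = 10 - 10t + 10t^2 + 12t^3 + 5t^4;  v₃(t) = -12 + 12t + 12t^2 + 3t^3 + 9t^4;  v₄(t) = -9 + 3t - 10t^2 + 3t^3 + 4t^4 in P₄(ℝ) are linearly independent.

Write each element as a coordinate vector in ℝ⁵ using {1, t, …, t^4}.
Row-reduce the matrix whose columns are v₁, v₂, v₃, v₄.
The reduction yields 4 nonzero rows, so the rank is 4.
Since rank = 4 (the number of vectors), the set is linearly independent.

linearly independent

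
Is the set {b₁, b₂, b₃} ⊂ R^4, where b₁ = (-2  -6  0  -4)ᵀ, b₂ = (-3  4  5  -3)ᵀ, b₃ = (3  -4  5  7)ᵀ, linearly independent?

Row-reduce the matrix whose columns are b₁, b₂, b₃.
The reduction yields 3 nonzero rows, so the rank is 3.
Since rank = 3 (the number of vectors), the set is linearly independent.

linearly independent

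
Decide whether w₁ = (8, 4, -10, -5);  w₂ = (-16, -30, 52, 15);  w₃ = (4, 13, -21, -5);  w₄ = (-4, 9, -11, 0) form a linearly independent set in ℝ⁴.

linearly dependent

Form the 4×4 matrix with these as columns; its determinant is 0.
A zero determinant means the columns are linearly dependent.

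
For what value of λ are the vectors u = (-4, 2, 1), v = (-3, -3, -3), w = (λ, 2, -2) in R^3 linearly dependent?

λ = -22

The vectors are dependent exactly when the determinant of the matrix with rows u, v, w vanishes.
The determinant works out to -3*λ - 66.
Setting this to zero gives λ = -22.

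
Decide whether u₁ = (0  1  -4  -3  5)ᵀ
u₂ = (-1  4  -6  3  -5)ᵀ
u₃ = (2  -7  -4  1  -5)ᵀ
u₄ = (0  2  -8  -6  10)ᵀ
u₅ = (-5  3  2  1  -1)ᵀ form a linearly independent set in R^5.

linearly dependent

One vector is a scalar multiple of another, so the set is dependent.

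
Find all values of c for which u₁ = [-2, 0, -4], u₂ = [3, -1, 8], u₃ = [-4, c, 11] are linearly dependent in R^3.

The set is linearly dependent precisely when det[u₁; u₂; u₃] = 0.
Expanding, det = 4*c + 38.
Solving 4*c + 38 = 0 yields c = -19/2.

c = -19/2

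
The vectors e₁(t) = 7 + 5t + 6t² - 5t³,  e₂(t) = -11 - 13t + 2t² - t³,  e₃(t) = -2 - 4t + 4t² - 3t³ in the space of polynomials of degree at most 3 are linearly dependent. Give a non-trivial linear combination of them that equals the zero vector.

Take coordinates with respect to {1, t, …, t³}.
Solve the homogeneous system with e₁, e₂, e₃ as columns by row-reducing the coefficient matrix.
The free variable yields coefficients (1, 1, -2) (any nonzero multiple also works).

e₁ + e₂ - 2e₃ = 0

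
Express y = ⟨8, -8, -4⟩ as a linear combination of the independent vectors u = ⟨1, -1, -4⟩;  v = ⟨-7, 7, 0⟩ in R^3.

y = u - v

Write y = α₁u + α₂v and equate components.
Row-reducing the augmented matrix gives the unique coefficients (α₁, α₂) = (1, -1).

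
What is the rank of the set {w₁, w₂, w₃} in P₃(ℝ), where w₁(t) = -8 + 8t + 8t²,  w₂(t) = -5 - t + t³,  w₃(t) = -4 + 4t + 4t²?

Represent each element by its coordinate vector in ℝ⁴.
Apply Gaussian elimination to the matrix whose rows are w₁, w₂, w₃.
The echelon form has 2 nonzero rows, so the rank is 2.

rank 2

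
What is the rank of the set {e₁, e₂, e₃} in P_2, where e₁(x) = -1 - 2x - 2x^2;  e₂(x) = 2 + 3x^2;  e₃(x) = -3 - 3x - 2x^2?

rank 3

Pass to coordinate vectors with respect to the basis {1, x, x^2}.
Row-reduce the 3×3 matrix with these as rows.
The echelon form has 3 nonzero rows, so the rank is 3.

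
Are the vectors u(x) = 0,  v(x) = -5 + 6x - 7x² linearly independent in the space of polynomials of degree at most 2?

linearly dependent

Take coordinates with respect to the standard basis {1, x, x²}.
One of the vectors is the zero vector, so the set is linearly dependent.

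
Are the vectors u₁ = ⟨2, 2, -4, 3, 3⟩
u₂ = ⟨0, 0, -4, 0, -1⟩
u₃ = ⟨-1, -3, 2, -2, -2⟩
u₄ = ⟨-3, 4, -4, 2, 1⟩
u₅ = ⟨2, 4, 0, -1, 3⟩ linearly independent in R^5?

Row-reduce the matrix whose columns are u₁, u₂, u₃, u₄, u₅.
The reduction yields 5 nonzero rows, so the rank is 5.
Since rank = 5 (the number of vectors), the set is linearly independent.

linearly independent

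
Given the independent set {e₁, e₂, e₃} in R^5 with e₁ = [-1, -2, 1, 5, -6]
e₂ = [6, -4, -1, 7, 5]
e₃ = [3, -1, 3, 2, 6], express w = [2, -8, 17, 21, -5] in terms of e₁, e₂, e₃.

Write w = c₁e₁ + … + c₃e₃ and equate components.
Back-substitution yields (c₁, c₂, c₃) = (4, -1, 4).

w = 4e₁ - e₂ + 4e₃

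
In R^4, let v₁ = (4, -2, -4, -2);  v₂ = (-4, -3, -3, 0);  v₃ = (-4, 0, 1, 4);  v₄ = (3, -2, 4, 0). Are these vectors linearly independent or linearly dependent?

The matrix [v₁|v₂|v₃|v₄] has determinant 438.
A nonzero determinant means the columns are linearly independent.

linearly independent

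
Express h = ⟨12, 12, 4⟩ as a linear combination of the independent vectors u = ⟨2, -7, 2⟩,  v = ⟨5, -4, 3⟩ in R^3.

Since u, v are independent, the coefficients expressing h are uniquely determined by a linear system.
Row-reducing the augmented matrix gives the unique coefficients (α₁, α₂) = (-4, 4).

h = -4u + 4v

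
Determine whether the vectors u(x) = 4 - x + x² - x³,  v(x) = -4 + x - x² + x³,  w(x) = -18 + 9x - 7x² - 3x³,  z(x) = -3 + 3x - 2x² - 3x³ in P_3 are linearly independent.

linearly dependent

Write each element as a coordinate vector in ℝ⁴ using {1, x, …, x³}.
Form the 4×4 matrix with these as columns; its determinant is 0.
A zero determinant means the columns are linearly dependent.
Indeed u + v = 0.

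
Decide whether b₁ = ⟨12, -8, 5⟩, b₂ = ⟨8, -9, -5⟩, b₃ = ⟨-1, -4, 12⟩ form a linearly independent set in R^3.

linearly independent

Row-reduce the matrix whose columns are b₁, b₂, b₃.
The reduction yields 3 nonzero rows, so the rank is 3.
Since rank = 3 (the number of vectors), the set is linearly independent.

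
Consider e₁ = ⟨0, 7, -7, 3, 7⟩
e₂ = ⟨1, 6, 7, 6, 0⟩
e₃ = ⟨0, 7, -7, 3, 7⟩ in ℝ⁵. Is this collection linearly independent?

Two of the vectors are equal, giving an immediate dependence.

linearly dependent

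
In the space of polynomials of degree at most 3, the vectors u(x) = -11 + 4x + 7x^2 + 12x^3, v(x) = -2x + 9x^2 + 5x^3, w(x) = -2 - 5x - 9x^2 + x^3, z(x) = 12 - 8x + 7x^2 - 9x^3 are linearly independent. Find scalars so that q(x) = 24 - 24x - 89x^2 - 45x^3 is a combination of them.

Take coordinate vectors relative to {1, x, …, x^3}.
Set up the augmented matrix [u | v | w | z | q] and row-reduce.
The system has the unique solution (a₁, …, a₄) = (-4, -2, 4, -1).

q = -4u - 2v + 4w - z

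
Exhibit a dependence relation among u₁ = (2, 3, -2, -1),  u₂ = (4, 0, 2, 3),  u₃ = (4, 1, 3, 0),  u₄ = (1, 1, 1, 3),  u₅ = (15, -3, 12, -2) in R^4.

u₁ - 2u₂ - 3u₃ + 3u₄ + u₅ = 0

Solve the homogeneous system with u₁, u₂, u₃, u₄, u₅ as columns by row-reducing the coefficient matrix.
A generator of the null space is (1, -2, -3, 3, 1).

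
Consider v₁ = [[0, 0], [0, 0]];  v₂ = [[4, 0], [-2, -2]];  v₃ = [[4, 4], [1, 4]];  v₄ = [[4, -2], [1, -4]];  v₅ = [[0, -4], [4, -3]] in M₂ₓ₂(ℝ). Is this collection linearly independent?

Take coordinates with respect to the standard basis {E₁₁, E₁₂, E₂₁, E₂₂}.
There are 5 vectors in a 4-dimensional space, so they cannot be linearly independent.

linearly dependent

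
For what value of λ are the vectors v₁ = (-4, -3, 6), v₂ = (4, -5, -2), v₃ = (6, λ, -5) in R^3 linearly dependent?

λ = -7/2

The vectors are dependent exactly when the determinant of the matrix with rows v₁, v₂, v₃ vanishes.
Cofactor expansion gives det = 16*λ + 56.
Solving 16*λ + 56 = 0 yields λ = -7/2.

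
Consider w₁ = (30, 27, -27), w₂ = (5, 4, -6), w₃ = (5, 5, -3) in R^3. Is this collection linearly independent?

Place the vectors as rows of a 3×3 matrix and reduce to echelon form.
The reduction yields 2 nonzero rows, so the rank is 2.
Since rank 2 < 3, the set is linearly dependent.
Indeed w₁ - 3w₂ - 3w₃ = 0.

linearly dependent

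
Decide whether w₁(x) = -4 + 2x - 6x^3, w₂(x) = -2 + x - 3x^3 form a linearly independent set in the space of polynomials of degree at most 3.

Write each element as a coordinate vector in ℝ⁴ using {1, x, …, x^3}.
Row-reduce the matrix whose columns are w₁, w₂.
The reduction yields 1 nonzero row, so the rank is 1.
Since rank 1 < 2, the set is linearly dependent.

linearly dependent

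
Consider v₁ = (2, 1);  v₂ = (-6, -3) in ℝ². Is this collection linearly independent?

linearly dependent

Form the 2×2 matrix with these as columns; its determinant is 0.
A zero determinant means the columns are linearly dependent.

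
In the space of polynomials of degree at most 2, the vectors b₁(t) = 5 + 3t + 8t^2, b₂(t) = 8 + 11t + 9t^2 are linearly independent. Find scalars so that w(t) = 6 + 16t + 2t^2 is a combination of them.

w = -2b₁ + 2b₂

Identify each element with its coordinate vector in ℝ³ via {1, t, t^2}.
Since b₁, b₂ are independent, the coefficients expressing w are uniquely determined by a linear system.
Back-substitution yields (c₁, c₂) = (-2, 2).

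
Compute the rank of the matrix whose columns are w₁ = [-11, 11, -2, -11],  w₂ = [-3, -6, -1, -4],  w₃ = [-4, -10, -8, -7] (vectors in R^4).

Form the matrix with w₁, w₂, w₃ as columns and reduce.
There are 3 pivot columns, so rank = 3.

rank 3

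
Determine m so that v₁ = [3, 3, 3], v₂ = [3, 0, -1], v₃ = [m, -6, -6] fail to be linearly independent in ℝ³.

m = -6

The vectors are dependent exactly when the determinant of the matrix with rows v₁, v₂, v₃ vanishes.
The determinant works out to -3*m - 18.
This vanishes exactly when m = -6.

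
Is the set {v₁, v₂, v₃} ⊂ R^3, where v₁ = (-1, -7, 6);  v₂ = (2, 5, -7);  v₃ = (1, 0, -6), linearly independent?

Form the 3×3 matrix with these as columns; its determinant is -35.
A nonzero determinant means the columns are linearly independent.

linearly independent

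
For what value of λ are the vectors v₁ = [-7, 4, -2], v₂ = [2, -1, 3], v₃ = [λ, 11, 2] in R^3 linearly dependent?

λ = -37/2

Place the vectors as rows of a 3×3 matrix; dependence ⇔ determinant zero.
Cofactor expansion gives det = 10*λ + 185.
This vanishes exactly when λ = -37/2.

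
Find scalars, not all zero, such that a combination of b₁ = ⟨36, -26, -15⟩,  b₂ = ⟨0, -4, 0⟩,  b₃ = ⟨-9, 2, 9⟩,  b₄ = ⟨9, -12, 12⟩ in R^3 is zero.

b₁ - 2b₂ + 3b₃ - b₄ = 0

Row-reduce the matrix with b₁, b₂, b₃, b₄ as columns; the null space gives the coefficients.
One solution (up to scaling) is (1, -2, 3, -1).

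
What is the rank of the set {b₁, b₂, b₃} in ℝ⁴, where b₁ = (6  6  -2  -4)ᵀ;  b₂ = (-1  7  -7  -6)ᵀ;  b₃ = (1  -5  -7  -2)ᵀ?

rank 3

Apply Gaussian elimination to the matrix whose rows are b₁, b₂, b₃.
Reduction leaves 3 leading entries, giving rank 3.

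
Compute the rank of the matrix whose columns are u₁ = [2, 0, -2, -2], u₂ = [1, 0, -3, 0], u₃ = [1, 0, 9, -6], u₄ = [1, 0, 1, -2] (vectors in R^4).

Apply Gaussian elimination to the matrix whose rows are u₁, u₂, u₃, u₄.
The echelon form has 2 nonzero rows, so the rank is 2.

rank 2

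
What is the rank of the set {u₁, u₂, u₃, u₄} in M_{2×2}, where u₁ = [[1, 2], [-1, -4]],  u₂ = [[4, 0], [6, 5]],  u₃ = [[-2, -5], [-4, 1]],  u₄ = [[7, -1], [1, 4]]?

Pass to coordinate vectors with respect to the basis {E₁₁, E₁₂, E₂₁, E₂₂}.
Put the 4×4 matrix [u₁|u₂|u₃|u₄] into echelon form.
Reduction leaves 4 leading entries, giving rank 4.

rank 4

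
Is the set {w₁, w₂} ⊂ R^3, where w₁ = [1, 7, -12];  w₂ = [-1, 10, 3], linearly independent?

Row-reduce the matrix whose columns are w₁, w₂.
The reduction yields 2 nonzero rows, so the rank is 2.
Since rank = 2 (the number of vectors), the set is linearly independent.

linearly independent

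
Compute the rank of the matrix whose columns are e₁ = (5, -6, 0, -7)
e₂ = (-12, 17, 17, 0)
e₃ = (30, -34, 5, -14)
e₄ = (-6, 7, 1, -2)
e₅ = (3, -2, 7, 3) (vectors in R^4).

rank 3

Apply Gaussian elimination to the matrix whose rows are e₁, e₂, e₃, e₄, e₅.
The echelon form has 3 nonzero rows, so the rank is 3.
(With 5 elements in a 4-dimensional space the rank is at most 4.)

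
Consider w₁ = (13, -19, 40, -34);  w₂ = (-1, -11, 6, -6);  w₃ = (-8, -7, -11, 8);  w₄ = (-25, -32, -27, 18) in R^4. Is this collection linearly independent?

Form the 4×4 matrix with these as columns; its determinant is 0.
A zero determinant means the columns are linearly dependent.

linearly dependent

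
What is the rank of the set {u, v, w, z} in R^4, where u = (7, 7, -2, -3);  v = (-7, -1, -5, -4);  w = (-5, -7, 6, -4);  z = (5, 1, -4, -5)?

rank 4

Row-reduce the 4×4 matrix with these as rows.
There are 4 pivot columns, so rank = 4.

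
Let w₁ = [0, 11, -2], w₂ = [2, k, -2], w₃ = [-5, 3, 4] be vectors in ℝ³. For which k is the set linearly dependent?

k = 1

The vectors are dependent exactly when the determinant of the matrix with rows w₁, w₂, w₃ vanishes.
The determinant works out to 10 - 10*k.
Solving 10 - 10*k = 0 yields k = 1.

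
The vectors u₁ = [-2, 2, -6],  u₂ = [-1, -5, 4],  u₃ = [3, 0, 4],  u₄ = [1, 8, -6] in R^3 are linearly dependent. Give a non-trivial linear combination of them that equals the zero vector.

Solve the homogeneous system with u₁, u₂, u₃, u₄ as columns by row-reducing the coefficient matrix.
One solution (up to scaling) is (1, 2, 1, 1).

u₁ + 2u₂ + u₃ + u₄ = 0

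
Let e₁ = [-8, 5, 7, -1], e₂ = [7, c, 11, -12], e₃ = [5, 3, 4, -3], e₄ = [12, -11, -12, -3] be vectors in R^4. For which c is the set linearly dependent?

The set is linearly dependent precisely when det[e₁; e₂; e₃; e₄] = 0.
The determinant works out to 345*c - 1932.
This vanishes exactly when c = 28/5.

c = 28/5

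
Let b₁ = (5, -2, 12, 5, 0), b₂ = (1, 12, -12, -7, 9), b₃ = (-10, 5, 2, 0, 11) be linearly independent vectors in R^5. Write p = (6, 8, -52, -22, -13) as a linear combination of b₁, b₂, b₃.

Solve the system with b₁, b₂, b₃ as columns and p as the right-hand side.
Back-substitution yields (α₁, α₂, α₃) = (-3, 1, -2).

p = -3b₁ + b₂ - 2b₃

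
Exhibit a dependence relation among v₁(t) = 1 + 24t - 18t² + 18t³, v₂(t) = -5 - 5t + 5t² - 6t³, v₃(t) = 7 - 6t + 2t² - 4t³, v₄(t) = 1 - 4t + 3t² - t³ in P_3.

Pass to coordinate vectors relative to the basis {1, t, …, t³}.
Solve the homogeneous system with v₁, v₂, v₃, v₄ as columns by row-reducing the coefficient matrix.
The free variable yields coefficients (1, 2, 1, 2) (any nonzero multiple also works).

v₁ + 2v₂ + v₃ + 2v₄ = 0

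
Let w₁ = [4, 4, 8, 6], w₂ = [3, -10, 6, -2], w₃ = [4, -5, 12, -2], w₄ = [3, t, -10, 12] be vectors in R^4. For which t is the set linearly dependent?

t = -10

Dependence holds iff the 4×4 matrix [w₁ w₂ w₃ w₄] is singular.
The determinant works out to 104*t + 1040.
This vanishes exactly when t = -10.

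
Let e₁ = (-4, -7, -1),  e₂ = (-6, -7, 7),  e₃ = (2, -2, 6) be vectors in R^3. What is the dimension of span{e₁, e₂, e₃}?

3

Put the 3×3 matrix [e₁|e₂|e₃] into echelon form.
The echelon form has 3 nonzero rows, so the rank is 3.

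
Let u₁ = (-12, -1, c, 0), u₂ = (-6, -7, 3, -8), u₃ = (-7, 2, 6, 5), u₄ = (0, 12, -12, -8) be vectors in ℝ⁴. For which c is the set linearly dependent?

c = 39/5

The vectors are dependent exactly when the determinant of the matrix with rows u₁, u₂, u₃, u₄ vanishes.
Expanding, det = 1520*c - 11856.
Solving 1520*c - 11856 = 0 yields c = 39/5.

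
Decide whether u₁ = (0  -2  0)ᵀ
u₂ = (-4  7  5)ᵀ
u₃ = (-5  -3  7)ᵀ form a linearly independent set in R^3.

linearly independent

Form the 3×3 matrix with these as columns; its determinant is -6.
A nonzero determinant means the columns are linearly independent.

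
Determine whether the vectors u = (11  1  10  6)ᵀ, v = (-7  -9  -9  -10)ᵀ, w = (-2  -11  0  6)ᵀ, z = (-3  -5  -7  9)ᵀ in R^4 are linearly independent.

linearly independent

Row-reduce the matrix whose columns are u, v, w, z.
The reduction yields 4 nonzero rows, so the rank is 4.
Since rank = 4 (the number of vectors), the set is linearly independent.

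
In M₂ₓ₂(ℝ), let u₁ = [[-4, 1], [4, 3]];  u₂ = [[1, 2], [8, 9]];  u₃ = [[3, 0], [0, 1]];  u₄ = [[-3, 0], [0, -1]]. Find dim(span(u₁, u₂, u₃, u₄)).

2

Pass to coordinate vectors with respect to the basis {E₁₁, E₁₂, E₂₁, E₂₂}.
Row-reduce the 4×4 matrix with these as rows.
The echelon form has 2 nonzero rows, so the rank is 2.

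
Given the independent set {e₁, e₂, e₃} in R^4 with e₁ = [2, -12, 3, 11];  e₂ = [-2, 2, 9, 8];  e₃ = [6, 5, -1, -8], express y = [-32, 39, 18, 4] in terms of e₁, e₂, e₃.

Solve the system with e₁, e₂, e₃ as columns and y as the right-hand side.
The system has the unique solution (a₁, a₂, a₃) = (-4, 3, -3).

y = -4e₁ + 3e₂ - 3e₃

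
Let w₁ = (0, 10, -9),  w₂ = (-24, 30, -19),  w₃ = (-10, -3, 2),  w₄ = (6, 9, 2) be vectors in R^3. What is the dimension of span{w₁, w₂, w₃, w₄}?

dim = 3

Apply Gaussian elimination to the matrix whose rows are w₁, w₂, w₃, w₄.
Exactly 3 pivots survive; hence the rank is 3.
(With 4 elements in a 3-dimensional space the rank is at most 3.)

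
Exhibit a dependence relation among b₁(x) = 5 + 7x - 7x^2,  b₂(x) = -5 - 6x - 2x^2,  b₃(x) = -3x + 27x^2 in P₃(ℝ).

Take coordinates with respect to {1, x, …, x^3}.
Write the vectors as columns of a matrix and find a nonzero vector in its null space.
One solution (up to scaling) is (3, 3, 1).

3b₁ + 3b₂ + b₃ = 0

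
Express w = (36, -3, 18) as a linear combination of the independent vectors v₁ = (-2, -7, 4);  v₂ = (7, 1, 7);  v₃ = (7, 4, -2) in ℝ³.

Write w = α₁v₁ + … + α₃v₃ and equate components.
Back-substitution yields (α₁, α₂, α₃) = (3, 2, 4).

w = 3v₁ + 2v₂ + 4v₃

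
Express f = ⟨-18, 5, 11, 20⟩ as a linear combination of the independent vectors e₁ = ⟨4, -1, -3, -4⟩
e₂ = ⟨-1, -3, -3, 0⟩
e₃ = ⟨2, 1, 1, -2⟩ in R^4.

Write f = a₁e₁ + … + a₃e₃ and equate components.
The system has the unique solution (a₁, a₂, a₃) = (-3, -2, -4).

f = -3e₁ - 2e₂ - 4e₃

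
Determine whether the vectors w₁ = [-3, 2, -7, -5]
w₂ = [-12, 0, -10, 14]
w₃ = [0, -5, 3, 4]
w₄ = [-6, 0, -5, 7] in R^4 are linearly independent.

linearly dependent

One vector is a scalar multiple of another, so the set is dependent.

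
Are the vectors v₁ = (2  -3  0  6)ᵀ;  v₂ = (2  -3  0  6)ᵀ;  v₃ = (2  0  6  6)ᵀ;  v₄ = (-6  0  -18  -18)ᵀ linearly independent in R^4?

Two of the vectors are equal, giving an immediate dependence.

linearly dependent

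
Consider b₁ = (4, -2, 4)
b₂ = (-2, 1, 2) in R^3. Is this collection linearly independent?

Row-reduce the matrix whose columns are b₁, b₂.
The reduction yields 2 nonzero rows, so the rank is 2.
Since rank = 2 (the number of vectors), the set is linearly independent.

linearly independent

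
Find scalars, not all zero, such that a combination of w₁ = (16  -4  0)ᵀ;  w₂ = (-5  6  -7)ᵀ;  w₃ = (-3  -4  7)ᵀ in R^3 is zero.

w₁ + 2w₂ + 2w₃ = 0

Set up α₁w₁ + … + α₃w₃ = 0 and solve the homogeneous system.
One solution (up to scaling) is (1, 2, 2).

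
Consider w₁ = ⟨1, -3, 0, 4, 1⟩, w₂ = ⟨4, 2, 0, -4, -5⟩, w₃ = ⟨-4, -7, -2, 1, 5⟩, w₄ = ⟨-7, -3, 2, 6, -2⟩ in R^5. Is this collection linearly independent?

linearly independent

Row-reduce the matrix whose columns are w₁, w₂, w₃, w₄.
The reduction yields 4 nonzero rows, so the rank is 4.
Since rank = 4 (the number of vectors), the set is linearly independent.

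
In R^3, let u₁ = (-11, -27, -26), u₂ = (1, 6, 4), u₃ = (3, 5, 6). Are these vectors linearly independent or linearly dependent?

Form the 3×3 matrix with these as columns; its determinant is 0.
A zero determinant means the columns are linearly dependent.

linearly dependent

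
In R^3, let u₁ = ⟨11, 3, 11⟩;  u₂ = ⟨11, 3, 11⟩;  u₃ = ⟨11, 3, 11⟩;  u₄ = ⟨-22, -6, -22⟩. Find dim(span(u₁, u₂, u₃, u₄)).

Row-reduce the 4×3 matrix with these as rows.
There is 1 pivot column, so rank = 1.
(With 4 elements in a 3-dimensional space the rank is at most 3.)

dim = 1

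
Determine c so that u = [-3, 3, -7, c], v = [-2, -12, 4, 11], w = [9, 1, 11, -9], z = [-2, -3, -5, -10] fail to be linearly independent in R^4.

Place the vectors as rows of a 4×4 matrix; dependence ⇔ determinant zero.
Expanding, det = 432*c + 2064.
Solving 432*c + 2064 = 0 yields c = -43/9.

c = -43/9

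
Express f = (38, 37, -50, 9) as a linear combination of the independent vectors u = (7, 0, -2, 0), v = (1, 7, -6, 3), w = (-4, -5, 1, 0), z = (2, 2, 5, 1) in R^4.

Since u, v, w, z are independent, the coefficients expressing f are uniquely determined by a linear system.
Row-reducing the augmented matrix gives the unique coefficients (α₁, …, α₄) = (4, 4, -3, -3).

f = 4u + 4v - 3w - 3z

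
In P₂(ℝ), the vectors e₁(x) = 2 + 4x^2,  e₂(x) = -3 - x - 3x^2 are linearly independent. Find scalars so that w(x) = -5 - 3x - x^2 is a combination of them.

Work in coordinates with respect to the standard basis {1, x, x^2}.
Since e₁, e₂ are independent, the coefficients expressing w are uniquely determined by a linear system.
Back-substitution yields (α₁, α₂) = (2, 3).

w = 2e₁ + 3e₂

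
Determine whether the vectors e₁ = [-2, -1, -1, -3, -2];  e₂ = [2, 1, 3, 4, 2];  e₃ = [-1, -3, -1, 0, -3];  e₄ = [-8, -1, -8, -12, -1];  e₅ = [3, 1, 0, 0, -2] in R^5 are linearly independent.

linearly dependent

Form the 5×5 matrix with these as columns; its determinant is 0.
A zero determinant means the columns are linearly dependent.
Indeed 3e₂ + e₃ + e₄ + e₅ = 0.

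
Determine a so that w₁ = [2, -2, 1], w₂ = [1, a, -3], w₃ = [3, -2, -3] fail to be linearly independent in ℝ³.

The vectors are dependent exactly when the determinant of the matrix with rows w₁, w₂, w₃ vanishes.
Cofactor expansion gives det = -9*a - 2.
Setting this to zero gives a = -2/9.

a = -2/9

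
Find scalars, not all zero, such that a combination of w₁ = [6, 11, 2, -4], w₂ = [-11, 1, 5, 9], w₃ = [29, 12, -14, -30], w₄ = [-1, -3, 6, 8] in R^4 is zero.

w₁ - 2w₂ - w₃ - w₄ = 0

Write the vectors as columns of a matrix and find a nonzero vector in its null space.
The free variable yields coefficients (1, -2, -1, -1) (any nonzero multiple also works).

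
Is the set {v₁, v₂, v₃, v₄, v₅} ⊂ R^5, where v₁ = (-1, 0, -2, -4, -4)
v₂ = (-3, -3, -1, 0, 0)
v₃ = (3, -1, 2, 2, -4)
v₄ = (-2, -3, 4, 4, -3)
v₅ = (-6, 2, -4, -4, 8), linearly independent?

linearly dependent

One vector is a scalar multiple of another, so the set is dependent.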